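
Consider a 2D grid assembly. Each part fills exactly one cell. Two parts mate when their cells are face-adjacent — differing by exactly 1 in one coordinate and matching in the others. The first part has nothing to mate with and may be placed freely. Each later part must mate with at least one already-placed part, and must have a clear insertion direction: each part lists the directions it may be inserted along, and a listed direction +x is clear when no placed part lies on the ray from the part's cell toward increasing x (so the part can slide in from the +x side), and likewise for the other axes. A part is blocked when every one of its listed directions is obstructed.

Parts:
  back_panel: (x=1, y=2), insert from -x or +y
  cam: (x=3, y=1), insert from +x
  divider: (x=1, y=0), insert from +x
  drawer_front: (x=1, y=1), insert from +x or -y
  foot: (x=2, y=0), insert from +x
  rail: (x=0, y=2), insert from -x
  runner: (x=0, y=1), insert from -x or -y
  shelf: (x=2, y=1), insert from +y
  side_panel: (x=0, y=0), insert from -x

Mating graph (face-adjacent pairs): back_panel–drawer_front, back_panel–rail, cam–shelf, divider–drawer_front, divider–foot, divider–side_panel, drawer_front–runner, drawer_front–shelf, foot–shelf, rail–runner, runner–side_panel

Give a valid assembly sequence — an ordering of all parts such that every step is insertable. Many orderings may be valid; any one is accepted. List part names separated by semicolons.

1. runner@(0, 1) [-x clear] — {runner}
2. side_panel@(0, 0) [-x clear] — {runner, side_panel}
3. divider@(1, 0) [+x clear] — {divider, runner, side_panel}
4. foot@(2, 0) [+x clear] — {divider, foot, runner, side_panel}
5. drawer_front@(1, 1) [+x clear] — {divider, drawer_front, foot, runner, side_panel}
6. back_panel@(1, 2) [-x clear] — {back_panel, divider, drawer_front, foot, runner, side_panel}
7. rail@(0, 2) [-x clear] — {back_panel, divider, drawer_front, foot, rail, runner, side_panel}
8. shelf@(2, 1) [+y clear] — {back_panel, divider, drawer_front, foot, rail, runner, shelf, side_panel}
9. cam@(3, 1) [+x clear] — {back_panel, cam, divider, drawer_front, foot, rail, runner, shelf, side_panel}

runner; side_panel; divider; foot; drawer_front; back_panel; rail; shelf; cam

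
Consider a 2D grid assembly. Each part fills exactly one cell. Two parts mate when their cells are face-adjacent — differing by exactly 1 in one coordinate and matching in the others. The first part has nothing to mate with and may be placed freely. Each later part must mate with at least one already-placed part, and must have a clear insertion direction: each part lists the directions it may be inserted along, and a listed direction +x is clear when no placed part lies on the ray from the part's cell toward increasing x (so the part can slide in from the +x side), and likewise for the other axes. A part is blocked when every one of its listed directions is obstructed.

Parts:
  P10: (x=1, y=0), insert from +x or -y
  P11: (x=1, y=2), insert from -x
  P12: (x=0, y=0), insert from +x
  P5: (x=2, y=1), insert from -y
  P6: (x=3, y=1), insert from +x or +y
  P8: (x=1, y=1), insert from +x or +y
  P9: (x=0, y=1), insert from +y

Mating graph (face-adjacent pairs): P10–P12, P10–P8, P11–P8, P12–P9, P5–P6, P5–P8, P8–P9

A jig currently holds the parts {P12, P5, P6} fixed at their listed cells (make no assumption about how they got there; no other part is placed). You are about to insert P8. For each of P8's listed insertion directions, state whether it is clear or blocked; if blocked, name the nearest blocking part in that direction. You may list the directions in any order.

+x: blocked by P5; +y: clear

+x: nearest on ray is P5@(2, 1) ⇒ blocked
+y: ray from P8(1, 1) has no placed part ⇒ clear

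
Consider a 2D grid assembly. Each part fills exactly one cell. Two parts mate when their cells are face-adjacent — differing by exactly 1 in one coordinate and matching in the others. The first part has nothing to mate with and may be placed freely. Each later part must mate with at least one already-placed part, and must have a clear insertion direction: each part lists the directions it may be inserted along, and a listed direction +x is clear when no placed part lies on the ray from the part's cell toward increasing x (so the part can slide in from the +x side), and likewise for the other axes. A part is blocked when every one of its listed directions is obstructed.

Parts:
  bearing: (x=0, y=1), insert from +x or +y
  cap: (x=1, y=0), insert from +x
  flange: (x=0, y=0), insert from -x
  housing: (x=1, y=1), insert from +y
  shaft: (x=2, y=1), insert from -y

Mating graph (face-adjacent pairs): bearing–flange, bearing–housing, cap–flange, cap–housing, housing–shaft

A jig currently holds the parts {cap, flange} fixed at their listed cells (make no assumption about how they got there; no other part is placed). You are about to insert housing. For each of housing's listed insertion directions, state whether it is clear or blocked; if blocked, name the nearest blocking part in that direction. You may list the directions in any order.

+y: ray from housing(1, 1) has no placed part ⇒ clear

+y: clear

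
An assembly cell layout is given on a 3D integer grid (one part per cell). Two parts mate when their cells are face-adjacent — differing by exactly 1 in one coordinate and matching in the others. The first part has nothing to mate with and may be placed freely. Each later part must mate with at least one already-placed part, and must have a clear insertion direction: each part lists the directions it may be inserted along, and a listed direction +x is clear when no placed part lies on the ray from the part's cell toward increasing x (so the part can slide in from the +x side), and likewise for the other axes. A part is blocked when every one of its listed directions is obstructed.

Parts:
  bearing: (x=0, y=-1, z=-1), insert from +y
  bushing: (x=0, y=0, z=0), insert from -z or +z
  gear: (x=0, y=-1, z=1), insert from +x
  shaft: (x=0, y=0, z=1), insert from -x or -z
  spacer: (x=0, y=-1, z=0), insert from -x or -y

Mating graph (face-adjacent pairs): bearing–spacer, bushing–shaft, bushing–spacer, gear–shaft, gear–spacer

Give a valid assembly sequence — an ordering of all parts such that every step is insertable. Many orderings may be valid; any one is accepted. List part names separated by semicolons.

1. spacer@(0, -1, 0) [-x clear] — {spacer}
2. gear@(0, -1, 1) [+x clear] — {gear, spacer}
3. bushing@(0, 0, 0) [-z clear] — {bushing, gear, spacer}
4. bearing@(0, -1, -1) [+y clear] — {bearing, bushing, gear, spacer}
5. shaft@(0, 0, 1) [-x clear] — {bearing, bushing, gear, shaft, spacer}

spacer; gear; bushing; bearing; shaft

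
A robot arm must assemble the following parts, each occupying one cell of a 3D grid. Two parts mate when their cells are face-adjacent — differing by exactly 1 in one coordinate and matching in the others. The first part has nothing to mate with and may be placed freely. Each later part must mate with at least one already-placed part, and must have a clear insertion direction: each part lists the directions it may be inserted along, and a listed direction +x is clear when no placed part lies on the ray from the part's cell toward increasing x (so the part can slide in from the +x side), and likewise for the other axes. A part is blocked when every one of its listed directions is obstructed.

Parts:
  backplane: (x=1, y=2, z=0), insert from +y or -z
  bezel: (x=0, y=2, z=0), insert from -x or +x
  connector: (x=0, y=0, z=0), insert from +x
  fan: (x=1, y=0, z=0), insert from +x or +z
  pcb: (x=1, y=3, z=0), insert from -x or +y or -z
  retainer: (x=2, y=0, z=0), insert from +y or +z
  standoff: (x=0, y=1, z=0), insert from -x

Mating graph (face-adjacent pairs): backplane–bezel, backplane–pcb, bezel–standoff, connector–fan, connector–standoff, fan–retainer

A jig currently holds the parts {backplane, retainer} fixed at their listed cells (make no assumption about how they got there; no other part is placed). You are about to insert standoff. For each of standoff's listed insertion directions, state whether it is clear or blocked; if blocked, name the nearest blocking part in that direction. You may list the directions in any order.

-x: clear

-x: ray from standoff(0, 1, 0) has no placed part ⇒ clear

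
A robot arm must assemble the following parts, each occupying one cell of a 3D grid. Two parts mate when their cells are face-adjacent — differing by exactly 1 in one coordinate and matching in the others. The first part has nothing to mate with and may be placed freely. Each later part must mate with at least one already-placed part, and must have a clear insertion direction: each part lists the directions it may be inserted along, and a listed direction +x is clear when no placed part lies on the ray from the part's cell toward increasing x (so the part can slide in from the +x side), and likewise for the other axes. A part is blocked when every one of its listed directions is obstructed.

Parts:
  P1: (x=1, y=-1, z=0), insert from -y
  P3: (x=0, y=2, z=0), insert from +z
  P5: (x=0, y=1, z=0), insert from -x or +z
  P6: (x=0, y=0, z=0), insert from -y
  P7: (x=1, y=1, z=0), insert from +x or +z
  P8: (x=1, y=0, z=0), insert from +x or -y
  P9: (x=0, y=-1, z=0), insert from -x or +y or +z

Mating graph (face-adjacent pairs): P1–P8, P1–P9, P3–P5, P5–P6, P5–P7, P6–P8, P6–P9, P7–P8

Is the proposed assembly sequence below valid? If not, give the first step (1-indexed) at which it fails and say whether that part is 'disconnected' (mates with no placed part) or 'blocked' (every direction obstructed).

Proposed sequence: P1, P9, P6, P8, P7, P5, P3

1. P1@(1, -1, 0) [-y clear] — {P1}
2. P9@(0, -1, 0) [-x clear] — {P1, P9}
3. P6@(0, 0, 0) — -y all obstructed ⇒ blocked

Invalid at step 3 (blocked)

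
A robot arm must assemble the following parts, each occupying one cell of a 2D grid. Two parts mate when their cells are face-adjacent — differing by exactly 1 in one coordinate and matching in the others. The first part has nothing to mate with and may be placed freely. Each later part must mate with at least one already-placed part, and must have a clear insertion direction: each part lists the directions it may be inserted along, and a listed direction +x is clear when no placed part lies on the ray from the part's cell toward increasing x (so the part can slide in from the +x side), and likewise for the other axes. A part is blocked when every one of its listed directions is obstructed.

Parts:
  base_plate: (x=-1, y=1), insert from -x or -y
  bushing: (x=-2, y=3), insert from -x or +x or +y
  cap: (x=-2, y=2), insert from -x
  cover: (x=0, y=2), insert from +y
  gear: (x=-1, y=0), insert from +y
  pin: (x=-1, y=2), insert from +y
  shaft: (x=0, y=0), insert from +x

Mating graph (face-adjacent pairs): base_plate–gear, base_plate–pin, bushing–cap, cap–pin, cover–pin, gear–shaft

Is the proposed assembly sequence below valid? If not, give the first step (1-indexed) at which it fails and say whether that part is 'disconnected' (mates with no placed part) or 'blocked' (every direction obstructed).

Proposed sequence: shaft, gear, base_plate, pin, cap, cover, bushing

1. shaft@(0, 0) [+x clear] — {shaft}
2. gear@(-1, 0) [+y clear] — {gear, shaft}
3. base_plate@(-1, 1) [-x clear] — {base_plate, gear, shaft}
4. pin@(-1, 2) [+y clear] — {base_plate, gear, pin, shaft}
5. cap@(-2, 2) [-x clear] — {base_plate, cap, gear, pin, shaft}
6. cover@(0, 2) [+y clear] — {base_plate, cap, cover, gear, pin, shaft}
7. bushing@(-2, 3) [-x clear] — {base_plate, bushing, cap, cover, gear, pin, shaft}

Valid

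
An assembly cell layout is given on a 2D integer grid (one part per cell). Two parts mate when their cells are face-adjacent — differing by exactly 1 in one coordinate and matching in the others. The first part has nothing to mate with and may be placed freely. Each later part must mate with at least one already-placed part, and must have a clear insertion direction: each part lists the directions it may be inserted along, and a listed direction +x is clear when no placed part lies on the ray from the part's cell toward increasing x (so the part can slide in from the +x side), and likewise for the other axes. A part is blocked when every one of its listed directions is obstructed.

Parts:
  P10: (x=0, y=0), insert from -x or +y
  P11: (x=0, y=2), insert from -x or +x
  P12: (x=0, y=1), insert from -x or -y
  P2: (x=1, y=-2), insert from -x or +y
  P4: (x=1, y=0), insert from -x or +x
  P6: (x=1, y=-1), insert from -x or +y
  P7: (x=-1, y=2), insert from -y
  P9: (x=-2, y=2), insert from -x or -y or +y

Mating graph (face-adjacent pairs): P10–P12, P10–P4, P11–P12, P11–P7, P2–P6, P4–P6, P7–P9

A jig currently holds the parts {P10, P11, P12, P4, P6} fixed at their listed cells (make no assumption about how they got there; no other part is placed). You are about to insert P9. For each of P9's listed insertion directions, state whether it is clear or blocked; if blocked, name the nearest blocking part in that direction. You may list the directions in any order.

+y: clear; -x: clear; -y: clear

-x: ray from P9(-2, 2) has no placed part ⇒ clear
-y: ray from P9(-2, 2) has no placed part ⇒ clear
+y: ray from P9(-2, 2) has no placed part ⇒ clear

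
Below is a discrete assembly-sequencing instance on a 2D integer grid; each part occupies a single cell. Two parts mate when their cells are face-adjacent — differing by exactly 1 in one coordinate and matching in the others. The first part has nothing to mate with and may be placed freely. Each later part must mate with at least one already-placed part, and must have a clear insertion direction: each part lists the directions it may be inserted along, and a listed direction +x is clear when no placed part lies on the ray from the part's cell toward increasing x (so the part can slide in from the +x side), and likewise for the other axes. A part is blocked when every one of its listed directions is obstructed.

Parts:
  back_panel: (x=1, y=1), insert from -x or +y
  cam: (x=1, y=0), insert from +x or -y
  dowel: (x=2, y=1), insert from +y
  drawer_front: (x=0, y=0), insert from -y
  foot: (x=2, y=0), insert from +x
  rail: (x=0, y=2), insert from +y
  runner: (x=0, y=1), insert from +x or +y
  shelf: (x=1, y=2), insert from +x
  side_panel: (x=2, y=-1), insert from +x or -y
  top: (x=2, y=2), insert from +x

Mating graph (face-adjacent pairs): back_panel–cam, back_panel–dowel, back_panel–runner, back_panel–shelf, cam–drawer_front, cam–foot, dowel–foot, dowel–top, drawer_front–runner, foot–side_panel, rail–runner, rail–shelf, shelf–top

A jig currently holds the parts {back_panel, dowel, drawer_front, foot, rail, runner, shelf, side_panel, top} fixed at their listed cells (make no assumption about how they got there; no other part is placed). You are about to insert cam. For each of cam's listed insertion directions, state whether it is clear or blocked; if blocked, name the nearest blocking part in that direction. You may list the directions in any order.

+x: blocked by foot; -y: clear

+x: nearest on ray is foot@(2, 0) ⇒ blocked
-y: ray from cam(1, 0) has no placed part ⇒ clear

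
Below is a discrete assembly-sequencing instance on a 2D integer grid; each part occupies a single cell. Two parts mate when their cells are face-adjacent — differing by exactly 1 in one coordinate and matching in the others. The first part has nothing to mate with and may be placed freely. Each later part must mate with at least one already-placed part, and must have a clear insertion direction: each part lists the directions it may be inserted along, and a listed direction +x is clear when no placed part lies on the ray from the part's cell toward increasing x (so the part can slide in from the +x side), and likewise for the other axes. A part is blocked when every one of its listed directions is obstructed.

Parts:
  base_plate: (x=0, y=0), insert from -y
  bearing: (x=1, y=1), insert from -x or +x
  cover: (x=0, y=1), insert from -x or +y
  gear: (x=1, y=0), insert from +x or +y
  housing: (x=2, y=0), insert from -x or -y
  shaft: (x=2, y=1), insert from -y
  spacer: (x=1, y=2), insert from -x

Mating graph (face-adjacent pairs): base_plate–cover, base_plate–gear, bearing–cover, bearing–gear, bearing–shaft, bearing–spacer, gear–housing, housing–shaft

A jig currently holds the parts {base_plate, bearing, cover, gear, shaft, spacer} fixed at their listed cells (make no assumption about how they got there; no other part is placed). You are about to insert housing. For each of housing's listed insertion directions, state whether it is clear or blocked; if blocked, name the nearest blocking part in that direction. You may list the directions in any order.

-x: blocked by gear; -y: clear

-x: nearest on ray is gear@(1, 0) ⇒ blocked
-y: ray from housing(2, 0) has no placed part ⇒ clear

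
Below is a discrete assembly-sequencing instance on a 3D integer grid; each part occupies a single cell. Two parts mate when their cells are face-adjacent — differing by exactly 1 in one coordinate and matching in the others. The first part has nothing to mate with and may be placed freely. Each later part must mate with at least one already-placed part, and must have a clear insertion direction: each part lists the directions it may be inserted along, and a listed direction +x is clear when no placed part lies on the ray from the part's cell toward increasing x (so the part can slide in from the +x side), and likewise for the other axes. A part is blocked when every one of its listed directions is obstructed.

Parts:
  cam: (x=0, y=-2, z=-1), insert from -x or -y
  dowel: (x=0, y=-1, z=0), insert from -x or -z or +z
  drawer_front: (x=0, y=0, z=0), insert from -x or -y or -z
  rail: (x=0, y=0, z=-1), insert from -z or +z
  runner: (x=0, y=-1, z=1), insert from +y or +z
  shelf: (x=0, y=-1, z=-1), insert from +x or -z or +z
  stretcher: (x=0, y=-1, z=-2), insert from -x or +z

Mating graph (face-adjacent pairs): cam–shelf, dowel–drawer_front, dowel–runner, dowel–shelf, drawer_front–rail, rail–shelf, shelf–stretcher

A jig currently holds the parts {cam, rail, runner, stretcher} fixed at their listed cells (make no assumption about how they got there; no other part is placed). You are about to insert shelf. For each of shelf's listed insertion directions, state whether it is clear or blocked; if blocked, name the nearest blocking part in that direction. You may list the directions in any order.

+x: ray from shelf(0, -1, -1) has no placed part ⇒ clear
-z: nearest on ray is stretcher@(0, -1, -2) ⇒ blocked
+z: nearest on ray is runner@(0, -1, 1) ⇒ blocked

+x: clear; +z: blocked by runner; -z: blocked by stretcher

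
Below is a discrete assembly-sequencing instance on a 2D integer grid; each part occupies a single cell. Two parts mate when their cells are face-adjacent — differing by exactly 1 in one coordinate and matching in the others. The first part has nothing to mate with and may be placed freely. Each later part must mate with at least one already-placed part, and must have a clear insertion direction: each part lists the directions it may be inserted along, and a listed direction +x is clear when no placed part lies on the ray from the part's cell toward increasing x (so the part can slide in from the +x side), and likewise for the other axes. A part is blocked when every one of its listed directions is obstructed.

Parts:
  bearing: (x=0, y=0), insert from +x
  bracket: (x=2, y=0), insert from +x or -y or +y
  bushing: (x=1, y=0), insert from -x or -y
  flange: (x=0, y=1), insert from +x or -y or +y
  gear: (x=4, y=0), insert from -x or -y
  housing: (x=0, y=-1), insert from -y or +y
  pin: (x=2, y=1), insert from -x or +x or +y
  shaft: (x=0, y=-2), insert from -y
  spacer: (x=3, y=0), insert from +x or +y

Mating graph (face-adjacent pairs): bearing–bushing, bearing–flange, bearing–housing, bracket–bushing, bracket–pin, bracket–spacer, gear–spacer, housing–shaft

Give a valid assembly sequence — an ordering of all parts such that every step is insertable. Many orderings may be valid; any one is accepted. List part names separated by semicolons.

1. shaft@(0, -2) [-y clear] — {shaft}
2. housing@(0, -1) [+y clear] — {housing, shaft}
3. bearing@(0, 0) [+x clear] — {bearing, housing, shaft}
4. flange@(0, 1) [+x clear] — {bearing, flange, housing, shaft}
5. bushing@(1, 0) [-y clear] — {bearing, bushing, flange, housing, shaft}
6. bracket@(2, 0) [+x clear] — {bearing, bracket, bushing, flange, housing, shaft}
7. pin@(2, 1) [+x clear] — {bearing, bracket, bushing, flange, housing, pin, shaft}
8. spacer@(3, 0) [+x clear] — {bearing, bracket, bushing, flange, housing, pin, shaft, spacer}
9. gear@(4, 0) [-y clear] — {bearing, bracket, bushing, flange, gear, housing, pin, shaft, spacer}

shaft; housing; bearing; flange; bushing; bracket; pin; spacer; gear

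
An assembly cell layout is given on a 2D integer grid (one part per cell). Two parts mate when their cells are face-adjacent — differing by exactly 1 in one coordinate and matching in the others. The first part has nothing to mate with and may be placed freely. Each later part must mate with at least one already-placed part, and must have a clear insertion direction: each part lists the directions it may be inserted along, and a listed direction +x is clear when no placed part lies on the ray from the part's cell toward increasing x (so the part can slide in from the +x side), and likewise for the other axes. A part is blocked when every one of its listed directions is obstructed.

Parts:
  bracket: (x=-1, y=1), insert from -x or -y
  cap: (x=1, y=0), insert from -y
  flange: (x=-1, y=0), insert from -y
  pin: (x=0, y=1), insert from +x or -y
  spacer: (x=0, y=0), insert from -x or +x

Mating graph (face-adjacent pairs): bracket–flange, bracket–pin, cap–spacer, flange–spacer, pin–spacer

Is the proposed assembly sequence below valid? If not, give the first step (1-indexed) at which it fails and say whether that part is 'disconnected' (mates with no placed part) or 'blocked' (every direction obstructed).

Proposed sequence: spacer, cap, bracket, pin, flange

1. spacer@(0, 0) [-x clear] — {spacer}
2. cap@(1, 0) [-y clear] — {cap, spacer}
3. bracket@(-1, 1) — no placed neighbour ⇒ disconnected

Invalid at step 3 (disconnected)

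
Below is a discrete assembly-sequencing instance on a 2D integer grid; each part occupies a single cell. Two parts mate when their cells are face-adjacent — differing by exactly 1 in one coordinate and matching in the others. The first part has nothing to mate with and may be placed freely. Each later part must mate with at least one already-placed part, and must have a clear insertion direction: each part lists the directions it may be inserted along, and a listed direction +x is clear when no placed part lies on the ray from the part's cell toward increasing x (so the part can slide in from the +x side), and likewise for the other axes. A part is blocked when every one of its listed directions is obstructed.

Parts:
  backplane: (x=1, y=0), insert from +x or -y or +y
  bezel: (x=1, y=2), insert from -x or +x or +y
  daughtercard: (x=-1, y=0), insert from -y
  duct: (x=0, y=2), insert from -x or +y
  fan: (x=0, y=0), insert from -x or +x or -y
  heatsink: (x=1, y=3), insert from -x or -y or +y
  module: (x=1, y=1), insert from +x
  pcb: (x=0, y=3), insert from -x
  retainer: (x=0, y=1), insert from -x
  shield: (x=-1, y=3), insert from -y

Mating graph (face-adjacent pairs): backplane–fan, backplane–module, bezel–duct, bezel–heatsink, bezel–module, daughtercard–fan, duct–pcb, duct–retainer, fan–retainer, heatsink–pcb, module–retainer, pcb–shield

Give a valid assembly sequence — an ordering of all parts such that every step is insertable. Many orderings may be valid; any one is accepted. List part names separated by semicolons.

retainer; module; fan; bezel; backplane; duct; pcb; shield; daughtercard; heatsink

1. retainer@(0, 1) [-x clear] — {retainer}
2. module@(1, 1) [+x clear] — {module, retainer}
3. fan@(0, 0) [-x clear] — {fan, module, retainer}
4. bezel@(1, 2) [-x clear] — {bezel, fan, module, retainer}
5. backplane@(1, 0) [+x clear] — {backplane, bezel, fan, module, retainer}
6. duct@(0, 2) [-x clear] — {backplane, bezel, duct, fan, module, retainer}
7. pcb@(0, 3) [-x clear] — {backplane, bezel, duct, fan, module, pcb, retainer}
8. shield@(-1, 3) [-y clear] — {backplane, bezel, duct, fan, module, pcb, retainer, shield}
9. daughtercard@(-1, 0) [-y clear] — {backplane, bezel, daughtercard, duct, fan, module, pcb, retainer, shield}
10. heatsink@(1, 3) [+y clear] — {backplane, bezel, daughtercard, duct, fan, heatsink, module, pcb, retainer, shield}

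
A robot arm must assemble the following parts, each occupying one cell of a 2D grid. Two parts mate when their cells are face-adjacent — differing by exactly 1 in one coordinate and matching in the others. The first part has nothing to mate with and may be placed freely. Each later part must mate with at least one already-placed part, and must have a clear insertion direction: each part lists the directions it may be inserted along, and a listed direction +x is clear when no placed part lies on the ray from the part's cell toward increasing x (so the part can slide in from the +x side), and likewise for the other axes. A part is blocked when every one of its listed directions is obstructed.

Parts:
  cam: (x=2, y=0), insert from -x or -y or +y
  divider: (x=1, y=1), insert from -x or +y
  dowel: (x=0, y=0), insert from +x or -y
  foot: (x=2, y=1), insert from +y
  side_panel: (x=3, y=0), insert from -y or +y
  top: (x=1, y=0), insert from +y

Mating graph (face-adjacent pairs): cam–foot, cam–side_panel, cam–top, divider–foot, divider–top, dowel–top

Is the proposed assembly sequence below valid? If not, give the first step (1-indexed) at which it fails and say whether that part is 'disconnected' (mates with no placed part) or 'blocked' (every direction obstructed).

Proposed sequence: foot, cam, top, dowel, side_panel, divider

Valid

1. foot@(2, 1) [+y clear] — {foot}
2. cam@(2, 0) [-x clear] — {cam, foot}
3. top@(1, 0) [+y clear] — {cam, foot, top}
4. dowel@(0, 0) [-y clear] — {cam, dowel, foot, top}
5. side_panel@(3, 0) [-y clear] — {cam, dowel, foot, side_panel, top}
6. divider@(1, 1) [-x clear] — {cam, divider, dowel, foot, side_panel, top}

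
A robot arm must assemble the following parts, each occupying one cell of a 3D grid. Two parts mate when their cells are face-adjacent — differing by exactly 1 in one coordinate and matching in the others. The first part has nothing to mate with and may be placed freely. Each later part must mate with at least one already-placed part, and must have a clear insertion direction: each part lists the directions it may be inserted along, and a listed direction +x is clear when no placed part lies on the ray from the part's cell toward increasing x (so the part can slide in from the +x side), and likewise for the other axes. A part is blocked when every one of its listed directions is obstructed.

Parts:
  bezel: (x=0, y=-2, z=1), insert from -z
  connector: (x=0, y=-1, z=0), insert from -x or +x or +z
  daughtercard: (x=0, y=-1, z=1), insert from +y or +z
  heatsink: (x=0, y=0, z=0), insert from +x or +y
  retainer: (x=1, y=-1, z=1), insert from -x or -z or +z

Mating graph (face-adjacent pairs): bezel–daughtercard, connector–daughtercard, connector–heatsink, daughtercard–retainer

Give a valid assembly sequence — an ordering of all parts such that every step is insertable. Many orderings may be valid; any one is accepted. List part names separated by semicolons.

heatsink; connector; daughtercard; bezel; retainer

1. heatsink@(0, 0, 0) [+x clear] — {heatsink}
2. connector@(0, -1, 0) [-x clear] — {connector, heatsink}
3. daughtercard@(0, -1, 1) [+y clear] — {connector, daughtercard, heatsink}
4. bezel@(0, -2, 1) [-z clear] — {bezel, connector, daughtercard, heatsink}
5. retainer@(1, -1, 1) [-z clear] — {bezel, connector, daughtercard, heatsink, retainer}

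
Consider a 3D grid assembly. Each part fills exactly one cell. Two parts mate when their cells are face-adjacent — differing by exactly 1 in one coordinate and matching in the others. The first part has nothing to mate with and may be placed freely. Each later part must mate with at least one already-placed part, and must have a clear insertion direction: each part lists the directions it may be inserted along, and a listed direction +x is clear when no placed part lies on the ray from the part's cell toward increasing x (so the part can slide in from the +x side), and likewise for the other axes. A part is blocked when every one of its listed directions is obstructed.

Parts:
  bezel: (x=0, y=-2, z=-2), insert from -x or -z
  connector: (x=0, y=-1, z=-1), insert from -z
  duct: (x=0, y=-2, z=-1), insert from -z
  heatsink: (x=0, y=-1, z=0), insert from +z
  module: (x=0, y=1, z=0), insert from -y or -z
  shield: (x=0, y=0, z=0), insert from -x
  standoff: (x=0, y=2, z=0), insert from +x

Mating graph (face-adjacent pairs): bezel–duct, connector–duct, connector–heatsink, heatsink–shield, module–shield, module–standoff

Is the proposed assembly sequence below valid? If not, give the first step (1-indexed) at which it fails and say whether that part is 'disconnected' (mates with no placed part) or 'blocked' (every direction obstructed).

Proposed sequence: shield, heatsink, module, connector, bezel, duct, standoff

Invalid at step 5 (disconnected)

1. shield@(0, 0, 0) [-x clear] — {shield}
2. heatsink@(0, -1, 0) [+z clear] — {heatsink, shield}
3. module@(0, 1, 0) [-z clear] — {heatsink, module, shield}
4. connector@(0, -1, -1) [-z clear] — {connector, heatsink, module, shield}
5. bezel@(0, -2, -2) — no placed neighbour ⇒ disconnected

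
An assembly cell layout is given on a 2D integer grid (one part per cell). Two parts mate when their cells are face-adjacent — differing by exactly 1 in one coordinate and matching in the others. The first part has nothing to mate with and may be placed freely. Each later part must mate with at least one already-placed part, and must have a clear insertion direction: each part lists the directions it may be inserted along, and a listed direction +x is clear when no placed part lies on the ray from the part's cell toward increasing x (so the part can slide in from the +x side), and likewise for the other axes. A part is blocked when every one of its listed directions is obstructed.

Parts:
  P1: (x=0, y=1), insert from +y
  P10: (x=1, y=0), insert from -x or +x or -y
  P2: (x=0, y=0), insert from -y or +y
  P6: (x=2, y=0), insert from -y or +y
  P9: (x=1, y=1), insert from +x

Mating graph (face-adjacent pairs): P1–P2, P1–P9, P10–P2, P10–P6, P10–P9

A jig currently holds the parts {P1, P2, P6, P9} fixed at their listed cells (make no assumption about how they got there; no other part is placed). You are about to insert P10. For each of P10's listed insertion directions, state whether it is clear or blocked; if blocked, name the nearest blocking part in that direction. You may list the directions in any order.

+x: blocked by P6; -x: blocked by P2; -y: clear

-x: nearest on ray is P2@(0, 0) ⇒ blocked
+x: nearest on ray is P6@(2, 0) ⇒ blocked
-y: ray from P10(1, 0) has no placed part ⇒ clear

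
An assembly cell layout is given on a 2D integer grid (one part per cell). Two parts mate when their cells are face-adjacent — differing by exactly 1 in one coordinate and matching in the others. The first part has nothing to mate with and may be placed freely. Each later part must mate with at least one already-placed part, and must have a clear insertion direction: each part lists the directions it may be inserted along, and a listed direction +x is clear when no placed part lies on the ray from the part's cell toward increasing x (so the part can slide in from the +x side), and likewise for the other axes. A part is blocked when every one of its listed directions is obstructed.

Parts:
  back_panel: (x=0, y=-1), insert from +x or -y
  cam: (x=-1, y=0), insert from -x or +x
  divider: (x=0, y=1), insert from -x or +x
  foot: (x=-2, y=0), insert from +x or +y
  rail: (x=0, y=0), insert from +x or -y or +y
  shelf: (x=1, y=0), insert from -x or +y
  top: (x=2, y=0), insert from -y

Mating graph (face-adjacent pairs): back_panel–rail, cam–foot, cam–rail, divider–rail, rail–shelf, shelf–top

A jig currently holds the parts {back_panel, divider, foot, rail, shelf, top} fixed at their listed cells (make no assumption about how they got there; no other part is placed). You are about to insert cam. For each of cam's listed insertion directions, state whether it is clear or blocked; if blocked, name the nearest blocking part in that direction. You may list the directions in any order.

-x: nearest on ray is foot@(-2, 0) ⇒ blocked
+x: nearest on ray is rail@(0, 0) ⇒ blocked

+x: blocked by rail; -x: blocked by foot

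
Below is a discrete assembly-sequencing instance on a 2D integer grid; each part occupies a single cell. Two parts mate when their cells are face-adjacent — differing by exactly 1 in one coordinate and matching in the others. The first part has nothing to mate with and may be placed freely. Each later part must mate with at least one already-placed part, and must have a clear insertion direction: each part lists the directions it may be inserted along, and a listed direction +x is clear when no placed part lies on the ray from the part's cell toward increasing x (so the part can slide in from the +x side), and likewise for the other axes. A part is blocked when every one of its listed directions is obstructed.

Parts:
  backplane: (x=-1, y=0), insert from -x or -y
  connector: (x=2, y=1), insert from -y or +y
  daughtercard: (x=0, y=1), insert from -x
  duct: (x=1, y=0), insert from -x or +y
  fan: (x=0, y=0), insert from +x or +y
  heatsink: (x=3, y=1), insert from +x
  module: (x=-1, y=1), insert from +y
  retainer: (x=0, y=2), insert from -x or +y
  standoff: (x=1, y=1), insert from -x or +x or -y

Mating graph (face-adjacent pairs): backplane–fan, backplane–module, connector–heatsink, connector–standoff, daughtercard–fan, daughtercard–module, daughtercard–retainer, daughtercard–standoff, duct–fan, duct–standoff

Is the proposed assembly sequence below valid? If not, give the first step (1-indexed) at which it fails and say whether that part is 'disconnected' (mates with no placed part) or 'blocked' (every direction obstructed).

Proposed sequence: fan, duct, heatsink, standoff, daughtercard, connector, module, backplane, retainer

1. fan@(0, 0) [+x clear] — {fan}
2. duct@(1, 0) [+y clear] — {duct, fan}
3. heatsink@(3, 1) — no placed neighbour ⇒ disconnected

Invalid at step 3 (disconnected)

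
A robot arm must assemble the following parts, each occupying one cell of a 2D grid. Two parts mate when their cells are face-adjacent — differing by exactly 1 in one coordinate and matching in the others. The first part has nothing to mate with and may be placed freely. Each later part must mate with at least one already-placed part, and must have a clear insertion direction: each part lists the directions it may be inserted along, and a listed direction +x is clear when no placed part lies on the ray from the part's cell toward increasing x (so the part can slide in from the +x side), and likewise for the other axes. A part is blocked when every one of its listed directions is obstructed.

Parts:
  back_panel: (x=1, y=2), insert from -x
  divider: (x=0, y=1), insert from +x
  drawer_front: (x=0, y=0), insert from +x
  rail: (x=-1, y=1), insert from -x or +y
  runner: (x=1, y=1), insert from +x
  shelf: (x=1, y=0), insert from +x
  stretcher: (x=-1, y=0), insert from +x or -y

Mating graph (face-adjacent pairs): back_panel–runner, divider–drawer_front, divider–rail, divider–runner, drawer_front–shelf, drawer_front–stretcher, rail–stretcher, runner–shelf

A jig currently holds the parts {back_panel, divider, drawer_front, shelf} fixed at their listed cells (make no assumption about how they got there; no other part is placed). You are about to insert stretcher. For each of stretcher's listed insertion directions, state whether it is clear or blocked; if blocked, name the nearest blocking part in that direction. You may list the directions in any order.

+x: blocked by drawer_front; -y: clear

+x: nearest on ray is drawer_front@(0, 0) ⇒ blocked
-y: ray from stretcher(-1, 0) has no placed part ⇒ clear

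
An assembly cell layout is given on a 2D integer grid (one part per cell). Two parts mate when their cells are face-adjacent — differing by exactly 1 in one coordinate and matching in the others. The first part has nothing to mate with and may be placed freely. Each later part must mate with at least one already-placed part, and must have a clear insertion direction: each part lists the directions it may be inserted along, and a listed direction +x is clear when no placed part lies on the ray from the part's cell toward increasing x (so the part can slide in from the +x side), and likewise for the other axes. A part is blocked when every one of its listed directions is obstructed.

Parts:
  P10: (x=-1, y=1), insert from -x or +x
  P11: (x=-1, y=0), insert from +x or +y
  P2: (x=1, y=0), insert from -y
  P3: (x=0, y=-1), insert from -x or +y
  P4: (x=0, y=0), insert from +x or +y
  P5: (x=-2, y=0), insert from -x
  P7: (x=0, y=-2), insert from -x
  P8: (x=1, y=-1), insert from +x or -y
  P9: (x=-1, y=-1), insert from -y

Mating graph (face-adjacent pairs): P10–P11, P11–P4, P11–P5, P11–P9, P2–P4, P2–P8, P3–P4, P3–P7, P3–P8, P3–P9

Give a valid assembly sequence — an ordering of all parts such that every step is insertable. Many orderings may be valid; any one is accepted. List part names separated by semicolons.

P5; P11; P9; P3; P7; P10; P4; P2; P8

1. P5@(-2, 0) [-x clear] — {P5}
2. P11@(-1, 0) [+x clear] — {P11, P5}
3. P9@(-1, -1) [-y clear] — {P11, P5, P9}
4. P3@(0, -1) [+y clear] — {P11, P3, P5, P9}
5. P7@(0, -2) [-x clear] — {P11, P3, P5, P7, P9}
6. P10@(-1, 1) [-x clear] — {P10, P11, P3, P5, P7, P9}
7. P4@(0, 0) [+x clear] — {P10, P11, P3, P4, P5, P7, P9}
8. P2@(1, 0) [-y clear] — {P10, P11, P2, P3, P4, P5, P7, P9}
9. P8@(1, -1) [+x clear] — {P10, P11, P2, P3, P4, P5, P7, P8, P9}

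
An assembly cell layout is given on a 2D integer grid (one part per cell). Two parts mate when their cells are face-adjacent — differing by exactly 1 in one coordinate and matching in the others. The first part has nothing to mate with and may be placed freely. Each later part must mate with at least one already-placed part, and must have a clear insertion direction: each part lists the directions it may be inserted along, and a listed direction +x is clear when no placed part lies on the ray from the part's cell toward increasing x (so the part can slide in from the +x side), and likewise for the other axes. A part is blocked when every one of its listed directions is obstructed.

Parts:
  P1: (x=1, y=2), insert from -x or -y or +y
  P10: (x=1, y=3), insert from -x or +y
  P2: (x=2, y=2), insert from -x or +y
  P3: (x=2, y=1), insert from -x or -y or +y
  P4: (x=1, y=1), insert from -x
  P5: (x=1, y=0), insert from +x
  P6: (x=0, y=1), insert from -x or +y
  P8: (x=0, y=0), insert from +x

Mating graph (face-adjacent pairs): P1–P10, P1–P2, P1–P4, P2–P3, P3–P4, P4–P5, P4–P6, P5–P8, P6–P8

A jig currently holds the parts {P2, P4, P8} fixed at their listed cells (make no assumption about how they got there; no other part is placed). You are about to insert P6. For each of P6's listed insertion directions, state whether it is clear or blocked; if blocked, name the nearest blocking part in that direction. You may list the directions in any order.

+y: clear; -x: clear

-x: ray from P6(0, 1) has no placed part ⇒ clear
+y: ray from P6(0, 1) has no placed part ⇒ clear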